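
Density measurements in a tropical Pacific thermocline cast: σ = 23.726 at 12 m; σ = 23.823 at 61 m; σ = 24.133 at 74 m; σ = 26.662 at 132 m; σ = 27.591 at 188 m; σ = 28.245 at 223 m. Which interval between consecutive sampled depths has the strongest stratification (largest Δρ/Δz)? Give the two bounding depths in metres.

74–132 m

Compute the density gradient over each adjacent pair:
  12–61 m: Δρ/Δz = 0.097/49 = 2.0 × 10⁻³ kg m⁻⁴
  61–74 m: Δρ/Δz = 0.310/13 = 0.024 kg m⁻⁴
  74–132 m: Δρ/Δz = 2.529/58 = 0.044 kg m⁻⁴
  132–188 m: Δρ/Δz = 0.929/56 = 0.017 kg m⁻⁴
  188–223 m: Δρ/Δz = 0.654/35 = 0.019 kg m⁻⁴
The largest gradient is in the 74–132 m interval — the pycnocline.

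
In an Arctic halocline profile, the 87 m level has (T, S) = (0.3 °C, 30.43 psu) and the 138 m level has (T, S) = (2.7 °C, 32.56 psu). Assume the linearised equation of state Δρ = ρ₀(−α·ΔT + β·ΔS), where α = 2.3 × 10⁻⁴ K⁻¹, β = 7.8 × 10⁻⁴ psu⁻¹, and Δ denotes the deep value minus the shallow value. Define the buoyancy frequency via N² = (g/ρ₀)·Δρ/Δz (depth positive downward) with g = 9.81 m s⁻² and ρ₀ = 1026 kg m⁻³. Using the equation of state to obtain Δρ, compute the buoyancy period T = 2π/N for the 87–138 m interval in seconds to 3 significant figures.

430 s

ΔT = +2.4 K, ΔS = +2.13 psu (deep − shallow).
Δρ/ρ₀ = −αΔT + βΔS = -5.52 × 10⁻⁴ + 1.6614 × 10⁻³ = 1.1094 × 10⁻³, so Δρ ≈ 1.138 kg m⁻³.
N² = (g/ρ₀)·Δρ/Δz = g·(Δρ/ρ₀)/Δz = 9.81 × 1.1094 × 10⁻³ / 51 = 2.1340 × 10⁻⁴ s⁻².
N = √(2.1340 × 10⁻⁴) = 0.014608 rad s⁻¹ → T = 2π/N = 430.12 s ≈ 430 s.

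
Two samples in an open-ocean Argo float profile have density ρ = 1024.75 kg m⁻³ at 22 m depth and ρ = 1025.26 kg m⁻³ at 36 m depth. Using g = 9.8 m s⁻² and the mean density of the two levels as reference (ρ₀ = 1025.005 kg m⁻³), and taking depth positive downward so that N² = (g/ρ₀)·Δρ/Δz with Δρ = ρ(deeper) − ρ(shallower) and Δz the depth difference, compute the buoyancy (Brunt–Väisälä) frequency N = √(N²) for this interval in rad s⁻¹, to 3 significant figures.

0.0187 rad s⁻¹

Δρ = 1025.26 − 1024.75 = 0.51 kg m⁻³ over Δz = 36 − 22 = 14 m.
N² = (9.8/1025.005) × (0.51/14) = 3.4829 × 10⁻⁴ s⁻².
N = √(3.4829 × 10⁻⁴) = 0.018663 rad s⁻¹ ≈ 0.0187 rad s⁻¹.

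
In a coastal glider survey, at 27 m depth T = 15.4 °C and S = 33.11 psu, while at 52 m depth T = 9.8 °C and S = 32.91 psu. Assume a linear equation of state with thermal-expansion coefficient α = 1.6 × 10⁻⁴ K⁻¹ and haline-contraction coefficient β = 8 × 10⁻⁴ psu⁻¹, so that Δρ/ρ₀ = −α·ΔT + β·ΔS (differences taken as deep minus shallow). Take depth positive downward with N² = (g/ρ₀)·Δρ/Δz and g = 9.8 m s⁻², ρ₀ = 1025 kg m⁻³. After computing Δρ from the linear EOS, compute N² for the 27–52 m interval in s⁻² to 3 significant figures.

ΔT = -5.6 K, ΔS = -0.20 psu (deep − shallow).
Δρ/ρ₀ = −αΔT + βΔS = 8.96 × 10⁻⁴ − 1.60 × 10⁻⁴ = 7.36 × 10⁻⁴, so Δρ ≈ 0.7544 kg m⁻³.
N² = (g/ρ₀)·Δρ/Δz = g·(Δρ/ρ₀)/Δz = 9.8 × 7.36 × 10⁻⁴ / 25 = 2.8851 × 10⁻⁴ s⁻² ≈ 2.89 × 10⁻⁴ s⁻².

2.89 × 10⁻⁴ s⁻²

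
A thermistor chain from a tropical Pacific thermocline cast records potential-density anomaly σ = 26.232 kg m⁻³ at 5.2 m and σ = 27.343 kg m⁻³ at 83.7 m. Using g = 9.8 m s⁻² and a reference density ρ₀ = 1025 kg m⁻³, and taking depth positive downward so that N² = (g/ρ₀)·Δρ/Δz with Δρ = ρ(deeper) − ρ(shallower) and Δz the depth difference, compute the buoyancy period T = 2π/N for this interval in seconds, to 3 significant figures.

540 s

Δρ = 1027.343 − 1026.232 = 1.111 kg m⁻³ over Δz = 83.7 − 5.2 = 78.5 m.
N² = (9.8/1025) × (1.111/78.5) = 1.3532 × 10⁻⁴ s⁻².
N = √(1.3532 × 10⁻⁴) = 0.011633 rad s⁻¹, so T = 2π/N = 540.12 s ≈ 540 s.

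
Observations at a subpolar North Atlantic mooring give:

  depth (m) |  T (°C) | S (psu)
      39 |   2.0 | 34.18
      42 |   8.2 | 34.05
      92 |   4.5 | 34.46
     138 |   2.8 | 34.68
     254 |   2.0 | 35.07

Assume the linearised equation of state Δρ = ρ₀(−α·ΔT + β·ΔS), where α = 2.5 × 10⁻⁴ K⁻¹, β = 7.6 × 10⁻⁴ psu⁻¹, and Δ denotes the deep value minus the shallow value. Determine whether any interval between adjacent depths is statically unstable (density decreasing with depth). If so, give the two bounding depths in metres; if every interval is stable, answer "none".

39–42 m

Evaluate Δρ/ρ₀ = −αΔT + βΔS across each adjacent pair:
  39–42 m: −αΔT+βΔS = −(2.5 × 10⁻⁴)(+6.2)+(7.6 × 10⁻⁴)(-0.13) = -1.6 × 10⁻³ → UNSTABLE
  42–92 m: −αΔT+βΔS = −(2.5 × 10⁻⁴)(-3.7)+(7.6 × 10⁻⁴)(+0.41) = 1.2 × 10⁻³ → stable
  92–138 m: −αΔT+βΔS = −(2.5 × 10⁻⁴)(-1.7)+(7.6 × 10⁻⁴)(+0.22) = 5.9 × 10⁻⁴ → stable
  138–254 m: −αΔT+βΔS = −(2.5 × 10⁻⁴)(-0.8)+(7.6 × 10⁻⁴)(+0.39) = 5.0 × 10⁻⁴ → stable
The 39–42 m interval has Δρ < 0: lighter water underlies denser water.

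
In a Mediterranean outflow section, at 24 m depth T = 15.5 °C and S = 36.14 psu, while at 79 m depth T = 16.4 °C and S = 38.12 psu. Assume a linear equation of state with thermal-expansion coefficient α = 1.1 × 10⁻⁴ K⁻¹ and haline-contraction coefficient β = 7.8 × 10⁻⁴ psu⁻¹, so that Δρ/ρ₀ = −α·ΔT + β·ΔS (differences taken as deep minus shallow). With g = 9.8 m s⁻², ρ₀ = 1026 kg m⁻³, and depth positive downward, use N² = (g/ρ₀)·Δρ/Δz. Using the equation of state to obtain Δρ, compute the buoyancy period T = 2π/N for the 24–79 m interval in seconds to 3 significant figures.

392 s

ΔT = +0.9 K, ΔS = +1.98 psu (deep − shallow).
Δρ/ρ₀ = −αΔT + βΔS = -9.90 × 10⁻⁵ + 1.5444 × 10⁻³ = 1.4454 × 10⁻³, so Δρ ≈ 1.483 kg m⁻³.
N² = (g/ρ₀)·Δρ/Δz = g·(Δρ/ρ₀)/Δz = 9.8 × 1.4454 × 10⁻³ / 55 = 2.5754 × 10⁻⁴ s⁻².
N = √(2.5754 × 10⁻⁴) = 0.016048 rad s⁻¹ → T = 2π/N = 391.52 s ≈ 392 s.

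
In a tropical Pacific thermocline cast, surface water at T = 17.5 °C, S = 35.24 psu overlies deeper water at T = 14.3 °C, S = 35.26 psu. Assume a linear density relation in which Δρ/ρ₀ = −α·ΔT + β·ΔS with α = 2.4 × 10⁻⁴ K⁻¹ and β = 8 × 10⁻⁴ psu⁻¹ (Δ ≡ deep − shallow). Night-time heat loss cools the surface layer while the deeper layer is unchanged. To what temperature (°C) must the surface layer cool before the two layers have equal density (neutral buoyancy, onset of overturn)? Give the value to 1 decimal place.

Neutral buoyancy requires Δρ = 0, i.e. −α(T_deep − T_surf′) + β(S_deep − S_surf) = 0.
T_surf′ = T_deep − (β/α)·ΔS = 14.3 − (8 × 10⁻⁴/2.4 × 10⁻⁴)·(+0.02) = 14.233 °C.
Cooling required: 17.5 − (14.233) = 3.267 °C.

14.2 °C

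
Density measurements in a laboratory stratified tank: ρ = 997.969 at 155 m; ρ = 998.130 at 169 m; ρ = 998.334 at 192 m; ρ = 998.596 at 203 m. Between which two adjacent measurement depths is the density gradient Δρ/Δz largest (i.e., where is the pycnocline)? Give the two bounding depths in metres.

Compute the density gradient over each adjacent pair:
  155–169 m: Δρ/Δz = 0.161/14 = 0.011 kg m⁻⁴
  169–192 m: Δρ/Δz = 0.204/23 = 8.9 × 10⁻³ kg m⁻⁴
  192–203 m: Δρ/Δz = 0.262/11 = 0.024 kg m⁻⁴
The largest gradient is in the 192–203 m interval — the pycnocline.

192–203 m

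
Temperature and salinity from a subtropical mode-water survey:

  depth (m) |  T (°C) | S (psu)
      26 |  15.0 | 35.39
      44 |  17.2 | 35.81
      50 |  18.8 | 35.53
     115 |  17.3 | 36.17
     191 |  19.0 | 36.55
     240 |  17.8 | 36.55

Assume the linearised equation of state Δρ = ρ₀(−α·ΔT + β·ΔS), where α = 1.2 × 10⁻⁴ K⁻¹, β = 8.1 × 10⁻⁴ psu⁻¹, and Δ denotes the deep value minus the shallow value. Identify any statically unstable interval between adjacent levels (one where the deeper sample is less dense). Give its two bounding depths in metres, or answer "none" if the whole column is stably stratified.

44–50 m

Evaluate Δρ/ρ₀ = −αΔT + βΔS across each adjacent pair:
  26–44 m: −αΔT+βΔS = −(1.2 × 10⁻⁴)(+2.2)+(8.1 × 10⁻⁴)(+0.42) = 7.6 × 10⁻⁵ → stable
  44–50 m: −αΔT+βΔS = −(1.2 × 10⁻⁴)(+1.6)+(8.1 × 10⁻⁴)(-0.28) = -4.2 × 10⁻⁴ → UNSTABLE
  50–115 m: −αΔT+βΔS = −(1.2 × 10⁻⁴)(-1.5)+(8.1 × 10⁻⁴)(+0.64) = 7.0 × 10⁻⁴ → stable
  115–191 m: −αΔT+βΔS = −(1.2 × 10⁻⁴)(+1.7)+(8.1 × 10⁻⁴)(+0.38) = 1.0 × 10⁻⁴ → stable
  191–240 m: −αΔT+βΔS = −(1.2 × 10⁻⁴)(-1.2)+(8.1 × 10⁻⁴)(+0.00) = 1.4 × 10⁻⁴ → stable
The 44–50 m interval has Δρ < 0: lighter water underlies denser water.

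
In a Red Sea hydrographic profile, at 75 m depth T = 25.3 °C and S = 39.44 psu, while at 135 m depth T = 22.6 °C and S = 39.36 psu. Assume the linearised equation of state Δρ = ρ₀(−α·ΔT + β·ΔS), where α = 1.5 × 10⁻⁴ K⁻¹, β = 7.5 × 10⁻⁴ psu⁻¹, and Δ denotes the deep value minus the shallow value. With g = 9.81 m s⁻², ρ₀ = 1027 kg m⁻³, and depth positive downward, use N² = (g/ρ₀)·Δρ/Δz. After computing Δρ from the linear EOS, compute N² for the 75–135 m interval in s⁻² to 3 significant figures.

5.64 × 10⁻⁵ s⁻²

ΔT = -2.7 K, ΔS = -0.08 psu (deep − shallow).
Δρ/ρ₀ = −αΔT + βΔS = 4.05 × 10⁻⁴ − 6.00 × 10⁻⁵ = 3.45 × 10⁻⁴, so Δρ ≈ 0.3543 kg m⁻³.
N² = (g/ρ₀)·Δρ/Δz = g·(Δρ/ρ₀)/Δz = 9.81 × 3.45 × 10⁻⁴ / 60 = 5.6408 × 10⁻⁵ s⁻² ≈ 5.64 × 10⁻⁵ s⁻².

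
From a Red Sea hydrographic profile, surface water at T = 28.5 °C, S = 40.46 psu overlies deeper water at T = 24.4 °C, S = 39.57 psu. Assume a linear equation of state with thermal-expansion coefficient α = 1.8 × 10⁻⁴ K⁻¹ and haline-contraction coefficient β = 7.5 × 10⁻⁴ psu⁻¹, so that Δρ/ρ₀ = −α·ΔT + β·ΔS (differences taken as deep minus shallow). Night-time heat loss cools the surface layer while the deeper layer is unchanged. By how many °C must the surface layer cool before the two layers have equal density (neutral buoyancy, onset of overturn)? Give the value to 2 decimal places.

Neutral buoyancy requires Δρ = 0, i.e. −α(T_deep − T_surf′) + β(S_deep − S_surf) = 0.
T_surf′ = T_deep − (β/α)·ΔS = 24.4 − (7.5 × 10⁻⁴/1.8 × 10⁻⁴)·(-0.89) = 28.1083 °C.
Cooling required: 28.5 − (28.1083) = 0.3917 °C.

0.39 °C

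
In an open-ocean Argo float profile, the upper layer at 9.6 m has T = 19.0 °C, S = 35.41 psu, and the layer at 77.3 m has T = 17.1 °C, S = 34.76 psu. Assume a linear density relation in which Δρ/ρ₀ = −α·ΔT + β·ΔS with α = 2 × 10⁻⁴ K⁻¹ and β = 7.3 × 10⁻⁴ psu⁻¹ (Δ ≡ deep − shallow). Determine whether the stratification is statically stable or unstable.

ΔT = 17.1 − 19.0 = -1.9 K and ΔS = 34.76 − 35.41 = -0.65 psu (deep − shallow).
−αΔT = 3.80 × 10⁻⁴; βΔS = -4.745 × 10⁻⁴; sum Δρ/ρ₀ = -9.45 × 10⁻⁵.
Δρ/ρ₀ < 0, so Δρ < 0: deeper water is lighter → statically unstable; the column would overturn.

unstable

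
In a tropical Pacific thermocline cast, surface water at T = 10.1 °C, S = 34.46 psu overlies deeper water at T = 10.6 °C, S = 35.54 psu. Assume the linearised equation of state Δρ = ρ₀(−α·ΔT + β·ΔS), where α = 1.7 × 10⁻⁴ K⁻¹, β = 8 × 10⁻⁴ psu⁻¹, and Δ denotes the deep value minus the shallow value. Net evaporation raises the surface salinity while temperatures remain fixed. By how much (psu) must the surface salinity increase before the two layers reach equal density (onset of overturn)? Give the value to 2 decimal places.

0.97 psu

Neutral buoyancy requires −α(T_deep − T_surf) + β(S_deep − S_surf′) = 0.
S_surf′ = S_deep − (α/β)·ΔT = 35.54 − (1.7 × 10⁻⁴/8 × 10⁻⁴)·(+0.5) = 35.4337 psu.
Increase required: 35.4337 − 34.46 = 0.9737 psu.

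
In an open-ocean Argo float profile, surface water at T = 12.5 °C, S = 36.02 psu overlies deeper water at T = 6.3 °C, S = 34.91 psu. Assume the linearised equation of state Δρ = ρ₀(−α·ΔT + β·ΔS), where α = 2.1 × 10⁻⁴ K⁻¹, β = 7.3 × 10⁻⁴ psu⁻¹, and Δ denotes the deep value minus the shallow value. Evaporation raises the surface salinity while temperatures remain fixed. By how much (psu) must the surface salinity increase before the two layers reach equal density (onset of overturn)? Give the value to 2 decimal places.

Neutral buoyancy requires −α(T_deep − T_surf) + β(S_deep − S_surf′) = 0.
S_surf′ = S_deep − (α/β)·ΔT = 34.91 − (2.1 × 10⁻⁴/7.3 × 10⁻⁴)·(-6.2) = 36.6936 psu.
Increase required: 36.6936 − 36.02 = 0.6736 psu.

0.67 psu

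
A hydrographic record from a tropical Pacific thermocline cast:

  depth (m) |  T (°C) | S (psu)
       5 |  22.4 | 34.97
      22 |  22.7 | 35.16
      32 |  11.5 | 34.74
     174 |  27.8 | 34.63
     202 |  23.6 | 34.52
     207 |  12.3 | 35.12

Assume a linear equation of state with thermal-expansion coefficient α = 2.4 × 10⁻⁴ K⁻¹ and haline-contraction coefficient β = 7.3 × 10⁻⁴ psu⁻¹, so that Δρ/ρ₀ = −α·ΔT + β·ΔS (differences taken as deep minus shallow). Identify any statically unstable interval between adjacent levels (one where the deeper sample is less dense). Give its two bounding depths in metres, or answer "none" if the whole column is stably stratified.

Evaluate Δρ/ρ₀ = −αΔT + βΔS across each adjacent pair:
  5–22 m: −αΔT+βΔS = −(2.4 × 10⁻⁴)(+0.3)+(7.3 × 10⁻⁴)(+0.19) = 6.7 × 10⁻⁵ → stable
  22–32 m: −αΔT+βΔS = −(2.4 × 10⁻⁴)(-11.2)+(7.3 × 10⁻⁴)(-0.42) = 2.4 × 10⁻³ → stable
  32–174 m: −αΔT+βΔS = −(2.4 × 10⁻⁴)(+16.3)+(7.3 × 10⁻⁴)(-0.11) = -4.0 × 10⁻³ → UNSTABLE
  174–202 m: −αΔT+βΔS = −(2.4 × 10⁻⁴)(-4.2)+(7.3 × 10⁻⁴)(-0.11) = 9.3 × 10⁻⁴ → stable
  202–207 m: −αΔT+βΔS = −(2.4 × 10⁻⁴)(-11.3)+(7.3 × 10⁻⁴)(+0.60) = 3.2 × 10⁻³ → stable
The 32–174 m interval has Δρ < 0: lighter water underlies denser water.

32–174 m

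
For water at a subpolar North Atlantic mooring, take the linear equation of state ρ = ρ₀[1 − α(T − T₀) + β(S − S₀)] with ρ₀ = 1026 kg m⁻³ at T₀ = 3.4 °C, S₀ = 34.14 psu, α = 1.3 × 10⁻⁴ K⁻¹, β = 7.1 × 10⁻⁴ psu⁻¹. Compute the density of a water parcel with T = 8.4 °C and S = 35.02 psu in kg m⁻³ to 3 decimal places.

T − T₀ = +5.0 K, S − S₀ = +0.88 psu.
Bracket = 1 − α·(+5.0) + β·(+0.88) = 1 + (-2.52 × 10⁻⁵) = 0.9999748.
ρ = 1026 × 0.9999748 = 1025.974 kg m⁻³.

1025.974 kg m⁻³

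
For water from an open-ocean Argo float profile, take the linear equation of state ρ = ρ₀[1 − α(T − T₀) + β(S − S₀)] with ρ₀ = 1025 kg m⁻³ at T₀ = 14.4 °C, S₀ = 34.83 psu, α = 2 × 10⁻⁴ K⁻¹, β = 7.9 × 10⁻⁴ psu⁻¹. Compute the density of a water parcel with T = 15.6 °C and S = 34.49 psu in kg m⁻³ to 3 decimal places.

1024.479 kg m⁻³

T − T₀ = +1.2 K, S − S₀ = -0.34 psu.
Bracket = 1 − α·(+1.2) + β·(-0.34) = 1 + (-5.086 × 10⁻⁴) = 0.9994914.
ρ = 1025 × 0.9994914 = 1024.479 kg m⁻³.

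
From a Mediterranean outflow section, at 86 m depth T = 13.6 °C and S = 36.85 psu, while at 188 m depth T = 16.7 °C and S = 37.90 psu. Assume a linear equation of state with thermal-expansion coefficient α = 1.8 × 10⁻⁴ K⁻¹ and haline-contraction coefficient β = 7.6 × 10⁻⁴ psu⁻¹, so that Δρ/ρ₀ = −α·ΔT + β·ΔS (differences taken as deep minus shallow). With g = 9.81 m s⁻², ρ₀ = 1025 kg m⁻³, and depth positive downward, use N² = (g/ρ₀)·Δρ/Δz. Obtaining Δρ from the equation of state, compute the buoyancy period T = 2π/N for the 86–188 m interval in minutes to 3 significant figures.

ΔT = +3.1 K, ΔS = +1.05 psu (deep − shallow).
Δρ/ρ₀ = −αΔT + βΔS = -5.58 × 10⁻⁴ + 7.98 × 10⁻⁴ = 2.40 × 10⁻⁴, so Δρ ≈ 0.2460 kg m⁻³.
N² = (g/ρ₀)·Δρ/Δz = g·(Δρ/ρ₀)/Δz = 9.81 × 2.40 × 10⁻⁴ / 102 = 2.3082 × 10⁻⁵ s⁻².
N = √(2.3082 × 10⁻⁵) = 4.8044 × 10⁻³ rad s⁻¹ → T = 2π/N = 1.3078 × 10³ s = 21.797 min ≈ 21.8 min.

21.8 min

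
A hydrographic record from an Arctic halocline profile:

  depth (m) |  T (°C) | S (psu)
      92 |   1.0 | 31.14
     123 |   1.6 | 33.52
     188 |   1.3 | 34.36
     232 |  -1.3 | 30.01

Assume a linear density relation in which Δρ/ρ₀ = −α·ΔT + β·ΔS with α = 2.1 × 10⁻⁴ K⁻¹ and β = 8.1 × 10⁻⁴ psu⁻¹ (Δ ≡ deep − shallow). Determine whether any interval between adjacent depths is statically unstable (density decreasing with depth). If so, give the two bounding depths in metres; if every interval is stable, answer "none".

Evaluate Δρ/ρ₀ = −αΔT + βΔS across each adjacent pair:
  92–123 m: −αΔT+βΔS = −(2.1 × 10⁻⁴)(+0.6)+(8.1 × 10⁻⁴)(+2.38) = 1.8 × 10⁻³ → stable
  123–188 m: −αΔT+βΔS = −(2.1 × 10⁻⁴)(-0.3)+(8.1 × 10⁻⁴)(+0.84) = 7.4 × 10⁻⁴ → stable
  188–232 m: −αΔT+βΔS = −(2.1 × 10⁻⁴)(-2.6)+(8.1 × 10⁻⁴)(-4.35) = -3.0 × 10⁻³ → UNSTABLE
The 188–232 m interval has Δρ < 0: lighter water underlies denser water.

188–232 m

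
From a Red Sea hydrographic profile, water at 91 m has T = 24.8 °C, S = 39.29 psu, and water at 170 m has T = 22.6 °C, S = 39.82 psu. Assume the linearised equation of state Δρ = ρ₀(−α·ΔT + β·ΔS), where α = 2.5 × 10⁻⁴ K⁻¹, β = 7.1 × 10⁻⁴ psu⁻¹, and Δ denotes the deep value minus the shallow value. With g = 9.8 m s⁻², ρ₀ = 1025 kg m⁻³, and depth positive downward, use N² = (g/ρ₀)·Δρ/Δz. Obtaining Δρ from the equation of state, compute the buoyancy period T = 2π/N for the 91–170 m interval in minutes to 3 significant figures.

9.77 min

ΔT = -2.2 K, ΔS = +0.53 psu (deep − shallow).
Δρ/ρ₀ = −αΔT + βΔS = 5.50 × 10⁻⁴ + 3.763 × 10⁻⁴ = 9.263 × 10⁻⁴, so Δρ ≈ 0.9495 kg m⁻³.
N² = (g/ρ₀)·Δρ/Δz = g·(Δρ/ρ₀)/Δz = 9.8 × 9.263 × 10⁻⁴ / 79 = 1.1491 × 10⁻⁴ s⁻².
N = √(1.1491 × 10⁻⁴) = 0.010720 rad s⁻¹ → T = 2π/N = 586.12 s = 9.7687 min ≈ 9.77 min.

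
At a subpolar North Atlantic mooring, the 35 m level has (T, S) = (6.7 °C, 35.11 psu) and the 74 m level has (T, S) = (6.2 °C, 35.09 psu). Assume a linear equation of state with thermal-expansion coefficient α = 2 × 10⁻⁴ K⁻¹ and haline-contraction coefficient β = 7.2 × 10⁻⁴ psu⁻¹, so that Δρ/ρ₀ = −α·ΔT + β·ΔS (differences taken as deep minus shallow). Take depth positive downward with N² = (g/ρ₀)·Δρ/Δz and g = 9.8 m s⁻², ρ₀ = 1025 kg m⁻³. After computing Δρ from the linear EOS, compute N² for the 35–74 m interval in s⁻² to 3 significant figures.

ΔT = -0.5 K, ΔS = -0.02 psu (deep − shallow).
Δρ/ρ₀ = −αΔT + βΔS = 1.00 × 10⁻⁴ − 1.44 × 10⁻⁵ = 8.56 × 10⁻⁵, so Δρ ≈ 0.08774 kg m⁻³.
N² = (g/ρ₀)·Δρ/Δz = g·(Δρ/ρ₀)/Δz = 9.8 × 8.56 × 10⁻⁵ / 39 = 2.1510 × 10⁻⁵ s⁻² ≈ 2.15 × 10⁻⁵ s⁻².

2.15 × 10⁻⁵ s⁻²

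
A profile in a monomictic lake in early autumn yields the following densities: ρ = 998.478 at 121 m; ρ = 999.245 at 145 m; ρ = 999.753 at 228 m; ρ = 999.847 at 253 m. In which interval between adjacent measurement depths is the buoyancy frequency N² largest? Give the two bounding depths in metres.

Compute the density gradient over each adjacent pair:
  121–145 m: Δρ/Δz = 0.767/24 = 0.032 kg m⁻⁴
  145–228 m: Δρ/Δz = 0.508/83 = 6.1 × 10⁻³ kg m⁻⁴
  228–253 m: Δρ/Δz = 0.094/25 = 3.8 × 10⁻³ kg m⁻⁴
The largest gradient is in the 121–145 m interval — the pycnocline.

121–145 m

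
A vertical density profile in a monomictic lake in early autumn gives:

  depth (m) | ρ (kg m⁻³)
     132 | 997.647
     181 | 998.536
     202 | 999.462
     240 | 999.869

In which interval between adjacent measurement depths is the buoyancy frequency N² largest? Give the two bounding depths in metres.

181–202 m

Compute the density gradient over each adjacent pair:
  132–181 m: Δρ/Δz = 0.889/49 = 0.018 kg m⁻⁴
  181–202 m: Δρ/Δz = 0.926/21 = 0.044 kg m⁻⁴
  202–240 m: Δρ/Δz = 0.407/38 = 0.011 kg m⁻⁴
The largest gradient is in the 181–202 m interval — the pycnocline.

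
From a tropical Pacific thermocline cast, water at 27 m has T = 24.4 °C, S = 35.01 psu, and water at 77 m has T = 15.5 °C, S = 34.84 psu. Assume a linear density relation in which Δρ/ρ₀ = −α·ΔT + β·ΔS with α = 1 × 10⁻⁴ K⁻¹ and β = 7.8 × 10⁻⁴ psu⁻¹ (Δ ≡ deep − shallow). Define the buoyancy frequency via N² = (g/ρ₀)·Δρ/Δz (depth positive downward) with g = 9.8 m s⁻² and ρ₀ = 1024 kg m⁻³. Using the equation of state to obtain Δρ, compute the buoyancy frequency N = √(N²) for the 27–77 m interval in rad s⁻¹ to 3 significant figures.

ΔT = -8.9 K, ΔS = -0.17 psu (deep − shallow).
Δρ/ρ₀ = −αΔT + βΔS = 8.90 × 10⁻⁴ − 1.326 × 10⁻⁴ = 7.574 × 10⁻⁴, so Δρ ≈ 0.7756 kg m⁻³.
N² = (g/ρ₀)·Δρ/Δz = g·(Δρ/ρ₀)/Δz = 9.8 × 7.574 × 10⁻⁴ / 50 = 1.4845 × 10⁻⁴ s⁻².
N = √(1.4845 × 10⁻⁴) = 0.012184 rad s⁻¹ ≈ 0.0122 rad s⁻¹.

0.0122 rad s⁻¹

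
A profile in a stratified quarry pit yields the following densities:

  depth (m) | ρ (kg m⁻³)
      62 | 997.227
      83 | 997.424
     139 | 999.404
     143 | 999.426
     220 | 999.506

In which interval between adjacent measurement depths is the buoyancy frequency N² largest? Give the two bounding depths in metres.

Compute the density gradient over each adjacent pair:
  62–83 m: Δρ/Δz = 0.197/21 = 9.4 × 10⁻³ kg m⁻⁴
  83–139 m: Δρ/Δz = 1.980/56 = 0.035 kg m⁻⁴
  139–143 m: Δρ/Δz = 0.022/4 = 5.5 × 10⁻³ kg m⁻⁴
  143–220 m: Δρ/Δz = 0.080/77 = 1.0 × 10⁻³ kg m⁻⁴
The largest gradient is in the 83–139 m interval — the pycnocline.

83–139 m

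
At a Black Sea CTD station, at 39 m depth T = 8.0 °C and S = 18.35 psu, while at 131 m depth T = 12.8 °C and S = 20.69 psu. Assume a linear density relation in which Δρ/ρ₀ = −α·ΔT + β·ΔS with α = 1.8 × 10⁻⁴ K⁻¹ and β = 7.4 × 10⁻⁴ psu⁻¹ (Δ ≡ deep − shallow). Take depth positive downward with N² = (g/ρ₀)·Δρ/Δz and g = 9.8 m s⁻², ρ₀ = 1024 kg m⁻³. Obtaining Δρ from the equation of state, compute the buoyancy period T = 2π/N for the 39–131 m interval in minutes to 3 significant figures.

10.9 min

ΔT = +4.8 K, ΔS = +2.34 psu (deep − shallow).
Δρ/ρ₀ = −αΔT + βΔS = -8.64 × 10⁻⁴ + 1.7316 × 10⁻³ = 8.676 × 10⁻⁴, so Δρ ≈ 0.8884 kg m⁻³.
N² = (g/ρ₀)·Δρ/Δz = g·(Δρ/ρ₀)/Δz = 9.8 × 8.676 × 10⁻⁴ / 92 = 9.2418 × 10⁻⁵ s⁻².
N = √(9.2418 × 10⁻⁵) = 9.6134 × 10⁻³ rad s⁻¹ → T = 2π/N = 653.59 s = 10.893 min ≈ 10.9 min.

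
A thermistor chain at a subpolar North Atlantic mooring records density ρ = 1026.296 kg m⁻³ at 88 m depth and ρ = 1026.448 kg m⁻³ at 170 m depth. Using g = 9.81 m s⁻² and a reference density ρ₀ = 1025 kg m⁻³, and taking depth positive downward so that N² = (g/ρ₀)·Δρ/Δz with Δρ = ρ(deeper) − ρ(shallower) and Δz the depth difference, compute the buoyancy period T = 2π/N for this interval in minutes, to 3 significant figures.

24.9 min

Δρ = 1026.448 − 1026.296 = 0.152 kg m⁻³ over Δz = 170 − 88 = 82 m.
N² = (9.81/1025) × (0.152/82) = 1.7741 × 10⁻⁵ s⁻².
N = √(1.7741 × 10⁻⁵) = 4.2120 × 10⁻³ rad s⁻¹, so T = 2π/N = 1.4917 × 10³ s = 24.862 min ≈ 24.9 min.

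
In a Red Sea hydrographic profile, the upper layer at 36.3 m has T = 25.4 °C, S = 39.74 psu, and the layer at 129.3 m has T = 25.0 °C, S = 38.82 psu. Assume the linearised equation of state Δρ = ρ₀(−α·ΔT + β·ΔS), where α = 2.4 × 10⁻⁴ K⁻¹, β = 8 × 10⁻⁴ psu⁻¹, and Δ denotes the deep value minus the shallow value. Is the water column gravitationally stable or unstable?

ΔT = 25.0 − 25.4 = -0.4 K and ΔS = 38.82 − 39.74 = -0.92 psu (deep − shallow).
−αΔT = 9.60 × 10⁻⁵; βΔS = -7.36 × 10⁻⁴; sum Δρ/ρ₀ = -6.40 × 10⁻⁴.
Δρ/ρ₀ < 0, so Δρ < 0: deeper water is lighter → statically unstable; the column would overturn.

unstable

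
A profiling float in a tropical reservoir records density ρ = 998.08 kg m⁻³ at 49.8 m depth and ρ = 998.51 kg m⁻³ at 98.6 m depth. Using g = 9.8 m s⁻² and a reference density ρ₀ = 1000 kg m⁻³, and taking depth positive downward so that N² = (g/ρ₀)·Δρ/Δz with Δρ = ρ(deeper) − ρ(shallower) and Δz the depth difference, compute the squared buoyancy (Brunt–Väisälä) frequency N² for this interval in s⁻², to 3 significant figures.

Δρ = 998.51 − 998.08 = 0.43 kg m⁻³ over Δz = 98.6 − 49.8 = 48.8 m.
N² = (9.8/1000) × (0.43/48.8) = 8.6352 × 10⁻⁵ s⁻² ≈ 8.64 × 10⁻⁵ s⁻².
Since Δρ > 0 the layer is stably stratified.

8.64 × 10⁻⁵ s⁻²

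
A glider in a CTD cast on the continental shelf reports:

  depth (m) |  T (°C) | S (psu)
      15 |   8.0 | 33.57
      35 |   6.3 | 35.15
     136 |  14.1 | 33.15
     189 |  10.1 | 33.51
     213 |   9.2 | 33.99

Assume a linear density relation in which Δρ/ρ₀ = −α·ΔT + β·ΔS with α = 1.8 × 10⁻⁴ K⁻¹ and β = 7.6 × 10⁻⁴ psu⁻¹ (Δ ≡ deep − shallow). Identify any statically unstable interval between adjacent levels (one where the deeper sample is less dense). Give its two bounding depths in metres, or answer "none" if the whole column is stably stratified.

Evaluate Δρ/ρ₀ = −αΔT + βΔS across each adjacent pair:
  15–35 m: −αΔT+βΔS = −(1.8 × 10⁻⁴)(-1.7)+(7.6 × 10⁻⁴)(+1.58) = 1.5 × 10⁻³ → stable
  35–136 m: −αΔT+βΔS = −(1.8 × 10⁻⁴)(+7.8)+(7.6 × 10⁻⁴)(-2.00) = -2.9 × 10⁻³ → UNSTABLE
  136–189 m: −αΔT+βΔS = −(1.8 × 10⁻⁴)(-4.0)+(7.6 × 10⁻⁴)(+0.36) = 9.9 × 10⁻⁴ → stable
  189–213 m: −αΔT+βΔS = −(1.8 × 10⁻⁴)(-0.9)+(7.6 × 10⁻⁴)(+0.48) = 5.3 × 10⁻⁴ → stable
The 35–136 m interval has Δρ < 0: lighter water underlies denser water.

35–136 m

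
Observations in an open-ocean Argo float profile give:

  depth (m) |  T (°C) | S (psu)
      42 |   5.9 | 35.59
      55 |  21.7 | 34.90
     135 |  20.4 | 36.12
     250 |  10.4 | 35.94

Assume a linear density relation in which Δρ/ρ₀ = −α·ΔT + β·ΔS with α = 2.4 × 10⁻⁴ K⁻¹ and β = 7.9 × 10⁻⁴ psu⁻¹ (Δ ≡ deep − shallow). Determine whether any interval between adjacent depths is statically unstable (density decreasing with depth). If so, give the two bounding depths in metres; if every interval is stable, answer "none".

Evaluate Δρ/ρ₀ = −αΔT + βΔS across each adjacent pair:
  42–55 m: −αΔT+βΔS = −(2.4 × 10⁻⁴)(+15.8)+(7.9 × 10⁻⁴)(-0.69) = -4.3 × 10⁻³ → UNSTABLE
  55–135 m: −αΔT+βΔS = −(2.4 × 10⁻⁴)(-1.3)+(7.9 × 10⁻⁴)(+1.22) = 1.3 × 10⁻³ → stable
  135–250 m: −αΔT+βΔS = −(2.4 × 10⁻⁴)(-10.0)+(7.9 × 10⁻⁴)(-0.18) = 2.3 × 10⁻³ → stable
The 42–55 m interval has Δρ < 0: lighter water underlies denser water.

42–55 m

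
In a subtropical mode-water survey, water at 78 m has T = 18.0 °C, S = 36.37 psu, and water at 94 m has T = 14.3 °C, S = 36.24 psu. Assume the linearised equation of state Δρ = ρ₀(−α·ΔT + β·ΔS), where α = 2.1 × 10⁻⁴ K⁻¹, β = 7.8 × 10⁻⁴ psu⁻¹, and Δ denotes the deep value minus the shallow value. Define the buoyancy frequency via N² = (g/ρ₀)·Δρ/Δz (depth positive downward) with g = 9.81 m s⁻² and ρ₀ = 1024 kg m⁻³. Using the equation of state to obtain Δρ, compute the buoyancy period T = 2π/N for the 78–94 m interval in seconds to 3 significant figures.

309 s

ΔT = -3.7 K, ΔS = -0.13 psu (deep − shallow).
Δρ/ρ₀ = −αΔT + βΔS = 7.77 × 10⁻⁴ − 1.014 × 10⁻⁴ = 6.756 × 10⁻⁴, so Δρ ≈ 0.6918 kg m⁻³.
N² = (g/ρ₀)·Δρ/Δz = g·(Δρ/ρ₀)/Δz = 9.81 × 6.756 × 10⁻⁴ / 16 = 4.1423 × 10⁻⁴ s⁻².
N = √(4.1423 × 10⁻⁴) = 0.020353 rad s⁻¹ → T = 2π/N = 308.71 s ≈ 309 s.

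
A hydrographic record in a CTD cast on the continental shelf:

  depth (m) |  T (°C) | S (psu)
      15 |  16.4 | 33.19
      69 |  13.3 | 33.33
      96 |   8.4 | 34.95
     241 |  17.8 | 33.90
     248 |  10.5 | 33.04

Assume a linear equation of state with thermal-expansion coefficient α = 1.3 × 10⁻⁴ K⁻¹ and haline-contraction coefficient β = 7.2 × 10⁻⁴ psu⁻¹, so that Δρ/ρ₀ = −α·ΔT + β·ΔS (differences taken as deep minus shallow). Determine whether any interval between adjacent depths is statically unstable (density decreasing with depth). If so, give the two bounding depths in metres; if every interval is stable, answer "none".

96–241 m

Evaluate Δρ/ρ₀ = −αΔT + βΔS across each adjacent pair:
  15–69 m: −αΔT+βΔS = −(1.3 × 10⁻⁴)(-3.1)+(7.2 × 10⁻⁴)(+0.14) = 5.0 × 10⁻⁴ → stable
  69–96 m: −αΔT+βΔS = −(1.3 × 10⁻⁴)(-4.9)+(7.2 × 10⁻⁴)(+1.62) = 1.8 × 10⁻³ → stable
  96–241 m: −αΔT+βΔS = −(1.3 × 10⁻⁴)(+9.4)+(7.2 × 10⁻⁴)(-1.05) = -2.0 × 10⁻³ → UNSTABLE
  241–248 m: −αΔT+βΔS = −(1.3 × 10⁻⁴)(-7.3)+(7.2 × 10⁻⁴)(-0.86) = 3.3 × 10⁻⁴ → stable
The 96–241 m interval has Δρ < 0: lighter water underlies denser water.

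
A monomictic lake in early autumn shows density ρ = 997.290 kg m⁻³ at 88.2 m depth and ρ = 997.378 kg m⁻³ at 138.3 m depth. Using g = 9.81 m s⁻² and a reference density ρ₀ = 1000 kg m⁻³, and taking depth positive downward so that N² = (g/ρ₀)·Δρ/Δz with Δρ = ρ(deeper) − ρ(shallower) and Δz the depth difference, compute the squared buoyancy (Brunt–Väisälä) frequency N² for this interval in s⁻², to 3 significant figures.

1.72 × 10⁻⁵ s⁻²

Δρ = 997.378 − 997.290 = 0.088 kg m⁻³ over Δz = 138.3 − 88.2 = 50.1 m.
N² = (9.81/1000) × (0.088/50.1) = 1.7231 × 10⁻⁵ s⁻² ≈ 1.72 × 10⁻⁵ s⁻².
Since Δρ > 0 the layer is stably stratified.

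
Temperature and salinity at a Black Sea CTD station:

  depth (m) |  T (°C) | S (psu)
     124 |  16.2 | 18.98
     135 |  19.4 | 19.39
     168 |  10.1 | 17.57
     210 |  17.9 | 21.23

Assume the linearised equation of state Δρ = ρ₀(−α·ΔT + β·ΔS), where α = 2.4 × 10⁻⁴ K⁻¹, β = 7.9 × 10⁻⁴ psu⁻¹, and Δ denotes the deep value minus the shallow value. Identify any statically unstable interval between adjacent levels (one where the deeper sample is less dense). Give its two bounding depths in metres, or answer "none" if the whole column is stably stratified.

124–135 m

Evaluate Δρ/ρ₀ = −αΔT + βΔS across each adjacent pair:
  124–135 m: −αΔT+βΔS = −(2.4 × 10⁻⁴)(+3.2)+(7.9 × 10⁻⁴)(+0.41) = -4.4 × 10⁻⁴ → UNSTABLE
  135–168 m: −αΔT+βΔS = −(2.4 × 10⁻⁴)(-9.3)+(7.9 × 10⁻⁴)(-1.82) = 7.9 × 10⁻⁴ → stable
  168–210 m: −αΔT+βΔS = −(2.4 × 10⁻⁴)(+7.8)+(7.9 × 10⁻⁴)(+3.66) = 1.0 × 10⁻³ → stable
The 124–135 m interval has Δρ < 0: lighter water underlies denser water.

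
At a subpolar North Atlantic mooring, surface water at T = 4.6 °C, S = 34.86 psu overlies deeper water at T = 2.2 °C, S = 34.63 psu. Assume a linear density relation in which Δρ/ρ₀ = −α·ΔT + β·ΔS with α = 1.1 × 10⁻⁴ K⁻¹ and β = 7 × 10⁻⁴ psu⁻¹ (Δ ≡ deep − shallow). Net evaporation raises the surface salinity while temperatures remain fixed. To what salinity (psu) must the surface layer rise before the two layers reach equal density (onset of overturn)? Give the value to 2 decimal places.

Neutral buoyancy requires −α(T_deep − T_surf) + β(S_deep − S_surf′) = 0.
S_surf′ = S_deep − (α/β)·ΔT = 34.63 − (1.1 × 10⁻⁴/7 × 10⁻⁴)·(-2.4) = 35.0071 psu.
Increase required: 35.0071 − 34.86 = 0.1471 psu.

35.01 psu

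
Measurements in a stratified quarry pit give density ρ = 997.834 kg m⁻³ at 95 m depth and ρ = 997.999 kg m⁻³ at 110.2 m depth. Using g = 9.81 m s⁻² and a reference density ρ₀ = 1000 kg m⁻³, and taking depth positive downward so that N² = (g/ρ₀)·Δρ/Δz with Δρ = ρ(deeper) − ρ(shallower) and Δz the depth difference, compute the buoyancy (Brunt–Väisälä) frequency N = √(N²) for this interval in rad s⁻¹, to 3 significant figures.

Δρ = 997.999 − 997.834 = 0.165 kg m⁻³ over Δz = 110.2 − 95 = 15.2 m.
N² = (9.81/1000) × (0.165/15.2) = 1.0649 × 10⁻⁴ s⁻².
N = √(1.0649 × 10⁻⁴) = 0.010319 rad s⁻¹ ≈ 0.0103 rad s⁻¹.
N² > 0, so the interval is statically stable.

0.0103 rad s⁻¹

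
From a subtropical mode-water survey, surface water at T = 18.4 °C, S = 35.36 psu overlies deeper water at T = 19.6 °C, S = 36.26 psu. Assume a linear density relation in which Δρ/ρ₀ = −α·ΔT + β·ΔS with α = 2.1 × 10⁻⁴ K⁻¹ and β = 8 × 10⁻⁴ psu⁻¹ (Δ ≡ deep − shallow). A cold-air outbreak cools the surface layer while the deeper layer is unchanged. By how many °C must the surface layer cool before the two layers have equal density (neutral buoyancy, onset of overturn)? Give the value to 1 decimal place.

Neutral buoyancy requires Δρ = 0, i.e. −α(T_deep − T_surf′) + β(S_deep − S_surf) = 0.
T_surf′ = T_deep − (β/α)·ΔS = 19.6 − (8 × 10⁻⁴/2.1 × 10⁻⁴)·(+0.90) = 16.171 °C.
Cooling required: 18.4 − (16.171) = 2.229 °C.

2.2 °C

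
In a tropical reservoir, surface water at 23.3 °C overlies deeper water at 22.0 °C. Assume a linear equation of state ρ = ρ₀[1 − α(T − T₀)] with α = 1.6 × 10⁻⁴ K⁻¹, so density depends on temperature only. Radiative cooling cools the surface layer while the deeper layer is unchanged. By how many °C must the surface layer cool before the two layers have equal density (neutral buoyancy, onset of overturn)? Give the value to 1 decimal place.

With temperature the only control, equal density requires T_surf′ = T_deep.
T_surf′ = 22.0 °C.
Cooling required: 23.3 − 22.0 = 1.3 °C.

1.3 °C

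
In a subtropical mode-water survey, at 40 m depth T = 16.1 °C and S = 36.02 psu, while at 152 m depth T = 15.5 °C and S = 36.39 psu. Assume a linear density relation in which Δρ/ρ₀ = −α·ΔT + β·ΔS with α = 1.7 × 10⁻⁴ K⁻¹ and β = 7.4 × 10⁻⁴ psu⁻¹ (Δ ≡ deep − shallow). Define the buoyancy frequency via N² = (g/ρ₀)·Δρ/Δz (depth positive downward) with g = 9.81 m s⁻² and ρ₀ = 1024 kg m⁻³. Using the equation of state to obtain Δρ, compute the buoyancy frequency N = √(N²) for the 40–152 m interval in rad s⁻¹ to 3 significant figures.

ΔT = -0.6 K, ΔS = +0.37 psu (deep − shallow).
Δρ/ρ₀ = −αΔT + βΔS = 1.02 × 10⁻⁴ + 2.738 × 10⁻⁴ = 3.758 × 10⁻⁴, so Δρ ≈ 0.3848 kg m⁻³.
N² = (g/ρ₀)·Δρ/Δz = g·(Δρ/ρ₀)/Δz = 9.81 × 3.758 × 10⁻⁴ / 112 = 3.2916 × 10⁻⁵ s⁻².
N = √(3.2916 × 10⁻⁵) = 5.7372 × 10⁻³ rad s⁻¹ ≈ 5.74 × 10⁻³ rad s⁻¹.

5.74 × 10⁻³ rad s⁻¹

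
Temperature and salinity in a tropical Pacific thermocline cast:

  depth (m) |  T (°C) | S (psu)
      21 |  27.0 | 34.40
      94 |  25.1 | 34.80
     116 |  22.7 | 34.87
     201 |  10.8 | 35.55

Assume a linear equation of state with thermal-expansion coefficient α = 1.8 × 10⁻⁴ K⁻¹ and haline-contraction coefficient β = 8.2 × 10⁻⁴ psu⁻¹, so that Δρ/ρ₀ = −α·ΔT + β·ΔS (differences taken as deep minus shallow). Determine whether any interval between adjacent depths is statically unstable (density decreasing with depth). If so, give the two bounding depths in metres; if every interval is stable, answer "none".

none

Evaluate Δρ/ρ₀ = −αΔT + βΔS across each adjacent pair:
  21–94 m: −αΔT+βΔS = −(1.8 × 10⁻⁴)(-1.9)+(8.2 × 10⁻⁴)(+0.40) = 6.7 × 10⁻⁴ → stable
  94–116 m: −αΔT+βΔS = −(1.8 × 10⁻⁴)(-2.4)+(8.2 × 10⁻⁴)(+0.07) = 4.9 × 10⁻⁴ → stable
  116–201 m: −αΔT+βΔS = −(1.8 × 10⁻⁴)(-11.9)+(8.2 × 10⁻⁴)(+0.68) = 2.7 × 10⁻³ → stable
Every interval has Δρ > 0: the column is stably stratified throughout.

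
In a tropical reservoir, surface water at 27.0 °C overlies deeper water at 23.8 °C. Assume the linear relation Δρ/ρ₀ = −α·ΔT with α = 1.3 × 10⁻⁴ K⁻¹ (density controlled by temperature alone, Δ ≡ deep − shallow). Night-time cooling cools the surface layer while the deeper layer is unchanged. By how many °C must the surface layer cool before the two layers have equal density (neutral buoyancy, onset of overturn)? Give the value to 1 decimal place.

With temperature the only control, equal density requires T_surf′ = T_deep.
T_surf′ = 23.8 °C.
Cooling required: 27.0 − 23.8 = 3.2 °C.

3.2 °C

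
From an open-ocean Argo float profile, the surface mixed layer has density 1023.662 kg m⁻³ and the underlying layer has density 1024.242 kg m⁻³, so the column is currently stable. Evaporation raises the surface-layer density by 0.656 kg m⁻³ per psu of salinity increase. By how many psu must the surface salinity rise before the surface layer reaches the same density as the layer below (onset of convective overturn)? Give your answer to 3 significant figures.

0.884 psu

Density deficit of the surface layer: 1024.242 − 1023.662 = 0.58 kg m⁻³.
Required change = 0.58 / 0.656 = 0.884 psu.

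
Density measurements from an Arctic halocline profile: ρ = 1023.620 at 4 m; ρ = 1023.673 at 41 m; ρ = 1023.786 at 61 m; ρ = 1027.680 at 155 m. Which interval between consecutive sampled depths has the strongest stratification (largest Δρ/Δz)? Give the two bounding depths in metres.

61–155 m

Compute the density gradient over each adjacent pair:
  4–41 m: Δρ/Δz = 0.053/37 = 1.4 × 10⁻³ kg m⁻⁴
  41–61 m: Δρ/Δz = 0.113/20 = 5.7 × 10⁻³ kg m⁻⁴
  61–155 m: Δρ/Δz = 3.894/94 = 0.041 kg m⁻⁴
The largest gradient is in the 61–155 m interval — the pycnocline.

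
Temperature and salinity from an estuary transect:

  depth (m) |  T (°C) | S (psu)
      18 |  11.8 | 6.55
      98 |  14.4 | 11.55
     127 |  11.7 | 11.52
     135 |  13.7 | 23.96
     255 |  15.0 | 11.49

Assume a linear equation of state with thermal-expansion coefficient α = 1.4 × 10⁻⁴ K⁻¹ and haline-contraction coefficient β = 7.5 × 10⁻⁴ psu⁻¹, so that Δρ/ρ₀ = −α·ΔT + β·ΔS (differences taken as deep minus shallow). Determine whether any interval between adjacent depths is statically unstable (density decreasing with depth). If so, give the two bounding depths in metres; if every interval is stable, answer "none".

Evaluate Δρ/ρ₀ = −αΔT + βΔS across each adjacent pair:
  18–98 m: −αΔT+βΔS = −(1.4 × 10⁻⁴)(+2.6)+(7.5 × 10⁻⁴)(+5.00) = 3.4 × 10⁻³ → stable
  98–127 m: −αΔT+βΔS = −(1.4 × 10⁻⁴)(-2.7)+(7.5 × 10⁻⁴)(-0.03) = 3.6 × 10⁻⁴ → stable
  127–135 m: −αΔT+βΔS = −(1.4 × 10⁻⁴)(+2.0)+(7.5 × 10⁻⁴)(+12.44) = 9.0 × 10⁻³ → stable
  135–255 m: −αΔT+βΔS = −(1.4 × 10⁻⁴)(+1.3)+(7.5 × 10⁻⁴)(-12.47) = -9.5 × 10⁻³ → UNSTABLE
The 135–255 m interval has Δρ < 0: lighter water underlies denser water.

135–255 m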